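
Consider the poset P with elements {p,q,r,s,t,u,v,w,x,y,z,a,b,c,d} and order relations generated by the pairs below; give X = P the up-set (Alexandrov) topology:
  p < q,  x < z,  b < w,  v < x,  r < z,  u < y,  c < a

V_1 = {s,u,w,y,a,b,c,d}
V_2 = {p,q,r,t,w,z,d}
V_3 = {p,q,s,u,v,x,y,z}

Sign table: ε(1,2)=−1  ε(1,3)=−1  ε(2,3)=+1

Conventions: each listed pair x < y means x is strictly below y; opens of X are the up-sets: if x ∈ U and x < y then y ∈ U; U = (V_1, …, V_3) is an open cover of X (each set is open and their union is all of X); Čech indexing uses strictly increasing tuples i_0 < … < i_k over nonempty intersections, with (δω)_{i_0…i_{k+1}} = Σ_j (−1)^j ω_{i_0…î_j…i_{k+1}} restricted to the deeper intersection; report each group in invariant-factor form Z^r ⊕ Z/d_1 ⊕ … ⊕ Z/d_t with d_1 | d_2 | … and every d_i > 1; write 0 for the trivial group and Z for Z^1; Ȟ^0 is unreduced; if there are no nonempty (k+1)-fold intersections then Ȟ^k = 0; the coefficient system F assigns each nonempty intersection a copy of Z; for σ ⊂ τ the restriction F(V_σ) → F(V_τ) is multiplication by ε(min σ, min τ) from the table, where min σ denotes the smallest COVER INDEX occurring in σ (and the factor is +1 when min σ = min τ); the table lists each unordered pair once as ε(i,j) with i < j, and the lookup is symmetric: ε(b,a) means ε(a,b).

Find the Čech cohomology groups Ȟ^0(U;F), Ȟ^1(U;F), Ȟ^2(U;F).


intersection data:
  V12={w,d} V13={s,u,y} V23={p,q,z}
C dims 3,3; δ0: rk 2, SNF 1^2
Ȟ^0 = (3 − 2) − 0 = 1, so Ȟ^0 ≅ Z
Ȟ^1 = (3 − 0) − 2 = 1, so Ȟ^1 ≅ Z
Ȟ^2 = (0 − 0) − 0 = 0, so Ȟ^2 ≅ 0

Ȟ^0(U;F) ≅ Z; Ȟ^1(U;F) ≅ Z; Ȟ^2(U;F) ≅ 0


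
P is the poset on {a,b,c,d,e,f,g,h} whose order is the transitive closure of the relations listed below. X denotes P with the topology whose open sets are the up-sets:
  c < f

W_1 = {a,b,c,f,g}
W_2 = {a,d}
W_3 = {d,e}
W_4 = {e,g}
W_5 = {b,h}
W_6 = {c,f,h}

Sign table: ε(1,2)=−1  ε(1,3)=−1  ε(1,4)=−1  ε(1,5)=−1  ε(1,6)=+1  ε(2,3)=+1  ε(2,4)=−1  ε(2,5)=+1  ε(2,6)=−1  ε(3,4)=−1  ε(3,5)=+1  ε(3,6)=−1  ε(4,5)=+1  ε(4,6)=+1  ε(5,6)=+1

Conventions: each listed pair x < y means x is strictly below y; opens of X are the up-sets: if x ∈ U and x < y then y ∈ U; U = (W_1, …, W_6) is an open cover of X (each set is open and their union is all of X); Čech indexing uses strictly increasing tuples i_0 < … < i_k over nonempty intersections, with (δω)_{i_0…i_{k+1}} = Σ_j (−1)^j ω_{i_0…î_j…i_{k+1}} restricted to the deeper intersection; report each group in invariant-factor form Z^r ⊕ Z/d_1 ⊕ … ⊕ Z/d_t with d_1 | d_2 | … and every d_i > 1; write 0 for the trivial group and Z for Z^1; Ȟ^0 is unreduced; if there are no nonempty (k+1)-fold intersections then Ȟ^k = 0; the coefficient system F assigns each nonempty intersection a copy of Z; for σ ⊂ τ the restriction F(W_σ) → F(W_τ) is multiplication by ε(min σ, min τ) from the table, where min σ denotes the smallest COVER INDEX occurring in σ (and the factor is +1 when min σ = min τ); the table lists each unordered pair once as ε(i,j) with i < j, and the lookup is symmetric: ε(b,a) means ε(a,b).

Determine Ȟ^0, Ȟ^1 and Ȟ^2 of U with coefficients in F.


nonempty intersections:
  W12={a} W14={g} W15={b} W16={c,f} W23={d} W34={e} W56={h}
C dims 6,7; δ0: rk 6, SNF 1^5·2
Ȟ^0: (6−6)−0=0 ⇒ 0
Ȟ^1: (7−0)−6=1 plus torsion [2] ⇒ Z ⊕ Z/2
Ȟ^2: (0−0)−0=0 ⇒ 0

Ȟ^0(U;F) ≅ 0, Ȟ^1(U;F) ≅ Z ⊕ Z/2, Ȟ^2(U;F) ≅ 0


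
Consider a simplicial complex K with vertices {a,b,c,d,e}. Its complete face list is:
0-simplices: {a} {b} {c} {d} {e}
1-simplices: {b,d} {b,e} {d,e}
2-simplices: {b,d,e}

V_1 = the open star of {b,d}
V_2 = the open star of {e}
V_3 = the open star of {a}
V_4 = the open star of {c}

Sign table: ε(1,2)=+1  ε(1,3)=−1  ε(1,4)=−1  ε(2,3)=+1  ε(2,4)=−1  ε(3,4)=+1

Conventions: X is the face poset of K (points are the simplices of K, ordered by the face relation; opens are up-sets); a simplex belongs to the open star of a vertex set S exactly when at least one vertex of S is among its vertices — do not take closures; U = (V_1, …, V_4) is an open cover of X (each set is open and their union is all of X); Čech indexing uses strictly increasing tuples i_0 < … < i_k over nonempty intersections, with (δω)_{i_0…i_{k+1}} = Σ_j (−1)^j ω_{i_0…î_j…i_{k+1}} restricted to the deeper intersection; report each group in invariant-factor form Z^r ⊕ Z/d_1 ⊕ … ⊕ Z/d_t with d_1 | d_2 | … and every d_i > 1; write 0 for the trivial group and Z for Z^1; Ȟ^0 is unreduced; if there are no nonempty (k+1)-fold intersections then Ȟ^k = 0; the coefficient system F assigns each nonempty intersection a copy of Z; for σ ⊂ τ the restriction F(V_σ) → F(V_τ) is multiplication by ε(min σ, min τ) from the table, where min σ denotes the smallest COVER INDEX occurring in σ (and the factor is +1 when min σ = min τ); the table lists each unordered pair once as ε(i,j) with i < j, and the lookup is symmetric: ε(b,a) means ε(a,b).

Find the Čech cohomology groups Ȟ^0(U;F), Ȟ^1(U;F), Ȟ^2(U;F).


Ȟ^0 = Z^3; Ȟ^1 = 0; Ȟ^2 = 0

nerve of the cover:
  V1={{b},{d},{b,d},{b,e},{d,e},{b,d,e}} V2={{e},{b,e},{d,e},{b,d,e}} V3={{a}} V4={{c}}
  V12={{b,e},{d,e},{b,d,e}}
C dims 4,1; δ0: rk 1, SNF 1^1
Ȟ^0 = (4 − 1) − 0 = 3, so Ȟ^0 ≅ Z^3
Ȟ^1 = (1 − 0) − 1 = 0, so Ȟ^1 ≅ 0
Ȟ^2 = (0 − 0) − 0 = 0, so Ȟ^2 ≅ 0


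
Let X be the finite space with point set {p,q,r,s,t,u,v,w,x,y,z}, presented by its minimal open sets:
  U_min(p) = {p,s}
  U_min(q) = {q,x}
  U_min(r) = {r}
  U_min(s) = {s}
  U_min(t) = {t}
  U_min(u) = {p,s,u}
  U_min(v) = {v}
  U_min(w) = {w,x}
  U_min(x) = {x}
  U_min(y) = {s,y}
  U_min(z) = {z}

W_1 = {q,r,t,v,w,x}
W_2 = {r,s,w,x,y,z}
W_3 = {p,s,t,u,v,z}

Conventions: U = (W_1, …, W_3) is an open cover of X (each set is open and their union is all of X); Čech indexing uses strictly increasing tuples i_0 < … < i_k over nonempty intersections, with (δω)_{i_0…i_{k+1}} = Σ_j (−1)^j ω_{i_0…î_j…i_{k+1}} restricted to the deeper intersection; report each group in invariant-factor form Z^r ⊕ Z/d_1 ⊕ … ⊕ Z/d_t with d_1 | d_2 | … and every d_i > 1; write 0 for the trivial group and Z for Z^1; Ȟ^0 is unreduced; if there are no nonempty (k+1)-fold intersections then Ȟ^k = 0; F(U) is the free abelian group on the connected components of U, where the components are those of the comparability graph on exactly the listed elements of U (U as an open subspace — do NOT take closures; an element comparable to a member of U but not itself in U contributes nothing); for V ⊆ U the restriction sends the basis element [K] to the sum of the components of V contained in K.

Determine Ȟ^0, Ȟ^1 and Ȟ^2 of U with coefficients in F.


Ȟ^0 = Z^6, Ȟ^1 = 0, Ȟ^2 = 0

nerve of the cover:
  W12={r,w,x} W13={t,v} W23={s,z}
components per intersection:
  W1: {q,w,x} {r} {t} {v}
  W2: {r} {s,y} {w,x} {z}
  W3: {p,s,u} {t} {v} {z}
  W12: {r} {w,x}
  W13: {t} {v}
  W23: {s} {z}
C dims 12,6; δ0: rk 6, SNF 1^6
Ȟ^0 = (12 − 6) − 0 = 6, so Ȟ^0 ≅ Z^6
Ȟ^1 = (6 − 0) − 6 = 0, so Ȟ^1 ≅ 0
Ȟ^2 = (0 − 0) − 0 = 0, so Ȟ^2 ≅ 0


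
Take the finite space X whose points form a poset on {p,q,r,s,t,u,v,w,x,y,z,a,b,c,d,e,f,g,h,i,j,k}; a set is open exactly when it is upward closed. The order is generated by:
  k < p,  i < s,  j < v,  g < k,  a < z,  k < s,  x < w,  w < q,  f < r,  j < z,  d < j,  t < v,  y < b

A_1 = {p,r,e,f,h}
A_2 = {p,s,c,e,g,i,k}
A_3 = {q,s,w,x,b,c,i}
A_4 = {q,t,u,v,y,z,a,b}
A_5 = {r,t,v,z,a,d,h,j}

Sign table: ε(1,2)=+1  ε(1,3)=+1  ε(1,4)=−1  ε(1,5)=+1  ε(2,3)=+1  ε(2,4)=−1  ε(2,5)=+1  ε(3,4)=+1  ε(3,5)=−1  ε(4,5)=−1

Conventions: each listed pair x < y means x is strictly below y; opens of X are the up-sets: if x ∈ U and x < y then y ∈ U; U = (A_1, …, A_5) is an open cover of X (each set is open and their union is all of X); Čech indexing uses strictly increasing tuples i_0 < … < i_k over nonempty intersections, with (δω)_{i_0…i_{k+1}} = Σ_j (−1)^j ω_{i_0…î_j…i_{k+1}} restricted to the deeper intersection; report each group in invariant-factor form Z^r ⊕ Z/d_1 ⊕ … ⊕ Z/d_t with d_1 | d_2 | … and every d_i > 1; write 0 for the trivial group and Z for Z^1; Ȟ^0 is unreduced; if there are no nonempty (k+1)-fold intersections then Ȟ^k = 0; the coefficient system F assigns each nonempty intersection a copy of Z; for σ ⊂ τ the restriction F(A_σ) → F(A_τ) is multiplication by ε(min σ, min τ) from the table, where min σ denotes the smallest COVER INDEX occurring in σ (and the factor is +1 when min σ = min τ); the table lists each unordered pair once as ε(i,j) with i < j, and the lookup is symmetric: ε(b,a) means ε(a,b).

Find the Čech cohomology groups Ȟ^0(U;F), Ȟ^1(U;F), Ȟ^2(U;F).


nerve of the cover:
  A12={p,e} A15={r,h} A23={s,c,i} A34={q,b} A45={t,v,z,a}
C dims 5,5; δ0: rk 5, SNF 1^4·2
Ȟ^0 = (5 − 5) − 0 = 0, so Ȟ^0 ≅ 0
Ȟ^1 = (5 − 0) − 5 = 0 plus torsion [2], so Ȟ^1 ≅ Z/2
Ȟ^2 = (0 − 0) − 0 = 0, so Ȟ^2 ≅ 0

Ȟ^0 ≅ 0, Ȟ^1 ≅ Z/2, Ȟ^2 ≅ 0


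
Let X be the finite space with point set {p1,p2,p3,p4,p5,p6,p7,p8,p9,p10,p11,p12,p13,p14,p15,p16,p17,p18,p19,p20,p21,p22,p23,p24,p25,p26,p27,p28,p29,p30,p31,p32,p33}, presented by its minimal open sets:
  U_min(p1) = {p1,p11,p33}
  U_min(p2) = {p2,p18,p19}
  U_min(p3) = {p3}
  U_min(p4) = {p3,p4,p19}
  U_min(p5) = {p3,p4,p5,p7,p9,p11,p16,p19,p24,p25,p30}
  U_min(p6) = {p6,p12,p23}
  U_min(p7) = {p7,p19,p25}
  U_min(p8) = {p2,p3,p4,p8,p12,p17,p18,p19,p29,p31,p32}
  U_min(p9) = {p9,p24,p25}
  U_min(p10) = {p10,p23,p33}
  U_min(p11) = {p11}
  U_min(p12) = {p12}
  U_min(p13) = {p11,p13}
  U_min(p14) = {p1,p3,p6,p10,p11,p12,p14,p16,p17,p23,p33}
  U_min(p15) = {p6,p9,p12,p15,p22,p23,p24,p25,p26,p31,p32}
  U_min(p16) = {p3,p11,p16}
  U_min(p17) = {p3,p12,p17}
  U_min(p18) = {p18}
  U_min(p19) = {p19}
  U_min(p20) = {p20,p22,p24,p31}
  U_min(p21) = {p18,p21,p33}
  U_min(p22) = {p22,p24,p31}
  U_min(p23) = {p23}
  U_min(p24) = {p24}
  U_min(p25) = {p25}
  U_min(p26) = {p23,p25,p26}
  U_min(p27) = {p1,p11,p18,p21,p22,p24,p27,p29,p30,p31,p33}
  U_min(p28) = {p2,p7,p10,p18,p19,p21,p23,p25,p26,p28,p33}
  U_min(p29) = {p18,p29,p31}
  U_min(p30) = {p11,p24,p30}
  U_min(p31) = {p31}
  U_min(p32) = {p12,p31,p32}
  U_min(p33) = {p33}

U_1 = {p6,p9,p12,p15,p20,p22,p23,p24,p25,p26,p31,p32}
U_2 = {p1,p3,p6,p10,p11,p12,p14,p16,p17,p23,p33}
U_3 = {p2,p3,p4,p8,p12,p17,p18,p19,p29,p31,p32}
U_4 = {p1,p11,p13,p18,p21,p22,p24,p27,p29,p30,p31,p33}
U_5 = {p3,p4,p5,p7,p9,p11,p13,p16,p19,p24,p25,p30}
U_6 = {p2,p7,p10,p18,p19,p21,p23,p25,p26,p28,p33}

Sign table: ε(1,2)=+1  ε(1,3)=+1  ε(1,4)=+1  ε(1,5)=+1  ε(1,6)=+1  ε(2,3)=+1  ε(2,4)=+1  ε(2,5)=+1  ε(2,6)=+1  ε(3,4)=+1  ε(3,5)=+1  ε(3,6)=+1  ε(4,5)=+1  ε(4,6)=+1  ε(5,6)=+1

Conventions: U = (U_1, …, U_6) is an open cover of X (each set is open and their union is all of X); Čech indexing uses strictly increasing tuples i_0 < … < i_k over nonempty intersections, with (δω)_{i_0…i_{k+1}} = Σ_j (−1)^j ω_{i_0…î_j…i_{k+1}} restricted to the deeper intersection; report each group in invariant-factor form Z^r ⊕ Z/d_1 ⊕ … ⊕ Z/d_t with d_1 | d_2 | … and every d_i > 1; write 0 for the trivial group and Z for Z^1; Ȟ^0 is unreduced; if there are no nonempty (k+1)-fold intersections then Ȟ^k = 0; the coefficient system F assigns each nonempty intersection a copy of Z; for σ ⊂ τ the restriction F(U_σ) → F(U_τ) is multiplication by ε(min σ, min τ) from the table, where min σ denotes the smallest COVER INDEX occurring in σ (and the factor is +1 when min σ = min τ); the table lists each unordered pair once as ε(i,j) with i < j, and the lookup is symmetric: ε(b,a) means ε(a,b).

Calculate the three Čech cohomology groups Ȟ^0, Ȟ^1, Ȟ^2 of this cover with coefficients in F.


cover nerve:
  U12={p6,p12,p23} U13={p12,p31,p32} U14={p22,p24,p31} U15={p9,p24,p25} U16={p23,p25,p26} U23={p3,p12,p17} U24={p1,p11,p33} U25={p3,p11,p16} U26={p10,p23,p33} U34={p18,p29,p31} U35={p3,p4,p19} U36={p2,p18,p19} U45={p11,p13,p24,p30} U46={p18,p21,p33} U56={p7,p19,p25}
  U123={p12} U126={p23} U134={p31} U145={p24} U156={p25} U235={p3} U245={p11} U246={p33} U346={p18} U356={p19}
C dims 6,15,10; δ0: rk 5, SNF 1^5; δ1: rk 10, SNF 1^9·2
Ȟ^0: (6−5)−0=1 ⇒ Z
Ȟ^1: (15−10)−5=0 ⇒ 0
Ȟ^2: (10−0)−10=0 plus torsion [2] ⇒ Z/2

Ȟ^0 = Z, Ȟ^1 = 0, Ȟ^2 = Z/2


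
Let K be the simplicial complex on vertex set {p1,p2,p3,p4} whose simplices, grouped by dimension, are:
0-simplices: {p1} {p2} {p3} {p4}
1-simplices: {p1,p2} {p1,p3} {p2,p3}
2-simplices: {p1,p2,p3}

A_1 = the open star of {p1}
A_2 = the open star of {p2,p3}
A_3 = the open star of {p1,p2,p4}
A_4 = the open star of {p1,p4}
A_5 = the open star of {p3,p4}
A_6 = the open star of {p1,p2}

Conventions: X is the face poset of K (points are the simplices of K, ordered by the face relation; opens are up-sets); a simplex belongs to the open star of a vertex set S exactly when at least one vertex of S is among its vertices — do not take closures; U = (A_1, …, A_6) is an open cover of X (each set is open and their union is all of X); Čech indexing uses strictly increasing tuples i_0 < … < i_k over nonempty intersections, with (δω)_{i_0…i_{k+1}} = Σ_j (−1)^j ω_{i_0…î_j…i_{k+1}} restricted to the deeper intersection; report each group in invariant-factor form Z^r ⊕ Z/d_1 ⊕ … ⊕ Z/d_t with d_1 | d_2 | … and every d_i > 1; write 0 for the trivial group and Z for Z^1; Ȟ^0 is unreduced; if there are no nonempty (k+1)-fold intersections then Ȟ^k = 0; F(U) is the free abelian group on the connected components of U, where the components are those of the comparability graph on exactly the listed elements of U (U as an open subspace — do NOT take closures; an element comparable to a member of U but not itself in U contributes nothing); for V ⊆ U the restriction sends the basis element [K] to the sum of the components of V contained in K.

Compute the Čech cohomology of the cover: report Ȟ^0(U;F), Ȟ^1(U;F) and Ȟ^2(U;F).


Ȟ^0 = Z^2,  Ȟ^1 = 0,  Ȟ^2 = 0

cover nerve:
  A1={{p1},{p1,p2},{p1,p3},{p1,p2,p3}} A2={{p2},{p3},{p1,p2},{p1,p3},{p2,p3},{p1,p2,p3}} A3={{p1},{p2},{p4},{p1,p2},{p1,p3},{p2,p3},{p1,p2,p3}} A4={{p1},{p4},{p1,p2},{p1,p3},{p1,p2,p3}} A5={{p3},{p4},{p1,p3},{p2,p3},{p1,p2,p3}} A6={{p1},{p2},{p1,p2},{p1,p3},{p2,p3},{p1,p2,p3}}
  A12={{p1,p2},{p1,p3},{p1,p2,p3}} A13={{p1},{p1,p2},{p1,p3},{p1,p2,p3}} A14={{p1},{p1,p2},{p1,p3},{p1,p2,p3}} A15={{p1,p3},{p1,p2,p3}} A16={{p1},{p1,p2},{p1,p3},{p1,p2,p3}} A23={{p2},{p1,p2},{p1,p3},{p2,p3},{p1,p2,p3}} A24={{p1,p2},{p1,p3},{p1,p2,p3}} A25={{p3},{p1,p3},{p2,p3},{p1,p2,p3}} A26={{p2},{p1,p2},{p1,p3},{p2,p3},{p1,p2,p3}} A34={{p1},{p4},{p1,p2},{p1,p3},{p1,p2,p3}} A35={{p4},{p1,p3},{p2,p3},{p1,p2,p3}} A36={{p1},{p2},{p1,p2},{p1,p3},{p2,p3},{p1,p2,p3}} A45={{p4},{p1,p3},{p1,p2,p3}} A46={{p1},{p1,p2},{p1,p3},{p1,p2,p3}} A56={{p1,p3},{p2,p3},{p1,p2,p3}}
  A123={{p1,p2},{p1,p3},{p1,p2,p3}} A124={{p1,p2},{p1,p3},{p1,p2,p3}} A125={{p1,p3},{p1,p2,p3}} A126={{p1,p2},{p1,p3},{p1,p2,p3}} A134={{p1},{p1,p2},{p1,p3},{p1,p2,p3}} A135={{p1,p3},{p1,p2,p3}} A136={{p1},{p1,p2},{p1,p3},{p1,p2,p3}} A145={{p1,p3},{p1,p2,p3}} A146={{p1},{p1,p2},{p1,p3},{p1,p2,p3}} A156={{p1,p3},{p1,p2,p3}} A234={{p1,p2},{p1,p3},{p1,p2,p3}} A235={{p1,p3},{p2,p3},{p1,p2,p3}} A236={{p2},{p1,p2},{p1,p3},{p2,p3},{p1,p2,p3}} A245={{p1,p3},{p1,p2,p3}} A246={{p1,p2},{p1,p3},{p1,p2,p3}} A256={{p1,p3},{p2,p3},{p1,p2,p3}} A345={{p4},{p1,p3},{p1,p2,p3}} A346={{p1},{p1,p2},{p1,p3},{p1,p2,p3}} A356={{p1,p3},{p2,p3},{p1,p2,p3}} A456={{p1,p3},{p1,p2,p3}}
  A1234={{p1,p2},{p1,p3},{p1,p2,p3}} A1235={{p1,p3},{p1,p2,p3}} A1236={{p1,p2},{p1,p3},{p1,p2,p3}} A1245={{p1,p3},{p1,p2,p3}} A1246={{p1,p2},{p1,p3},{p1,p2,p3}} A1256={{p1,p3},{p1,p2,p3}} A1345={{p1,p3},{p1,p2,p3}} A1346={{p1},{p1,p2},{p1,p3},{p1,p2,p3}} A1356={{p1,p3},{p1,p2,p3}} A1456={{p1,p3},{p1,p2,p3}} A2345={{p1,p3},{p1,p2,p3}} A2346={{p1,p2},{p1,p3},{p1,p2,p3}} A2356={{p1,p3},{p2,p3},{p1,p2,p3}} A2456={{p1,p3},{p1,p2,p3}} A3456={{p1,p3},{p1,p2,p3}}
  A12345={{p1,p3},{p1,p2,p3}} A12346={{p1,p2},{p1,p3},{p1,p2,p3}} A12356={{p1,p3},{p1,p2,p3}} A12456={{p1,p3},{p1,p2,p3}} A13456={{p1,p3},{p1,p2,p3}} A23456={{p1,p3},{p1,p2,p3}}
  A123456={{p1,p3},{p1,p2,p3}}
components per intersection:
  A1: {{p1},{p1,p2},{p1,p3},{p1,p2,p3}}
  A2: {{p2},{p3},{p1,p2},{p1,p3},{p2,p3},{p1,p2,p3}}
  A3: {{p1},{p2},{p1,p2},{p1,p3},{p2,p3},{p1,p2,p3}} {{p4}}
  A4: {{p1},{p1,p2},{p1,p3},{p1,p2,p3}} {{p4}}
  A5: {{p3},{p1,p3},{p2,p3},{p1,p2,p3}} {{p4}}
  A6: {{p1},{p2},{p1,p2},{p1,p3},{p2,p3},{p1,p2,p3}}
  A12: {{p1,p2},{p1,p3},{p1,p2,p3}}
  A13: {{p1},{p1,p2},{p1,p3},{p1,p2,p3}}
  A14: {{p1},{p1,p2},{p1,p3},{p1,p2,p3}}
  A15: {{p1,p3},{p1,p2,p3}}
  A16: {{p1},{p1,p2},{p1,p3},{p1,p2,p3}}
  A23: {{p2},{p1,p2},{p1,p3},{p2,p3},{p1,p2,p3}}
  A24: {{p1,p2},{p1,p3},{p1,p2,p3}}
  A25: {{p3},{p1,p3},{p2,p3},{p1,p2,p3}}
  A26: {{p2},{p1,p2},{p1,p3},{p2,p3},{p1,p2,p3}}
  A34: {{p1},{p1,p2},{p1,p3},{p1,p2,p3}} {{p4}}
  A35: {{p4}} {{p1,p3},{p2,p3},{p1,p2,p3}}
  A36: {{p1},{p2},{p1,p2},{p1,p3},{p2,p3},{p1,p2,p3}}
  A45: {{p4}} {{p1,p3},{p1,p2,p3}}
  A46: {{p1},{p1,p2},{p1,p3},{p1,p2,p3}}
  A56: {{p1,p3},{p2,p3},{p1,p2,p3}}
  A123: {{p1,p2},{p1,p3},{p1,p2,p3}}
  A124: {{p1,p2},{p1,p3},{p1,p2,p3}}
  A125: {{p1,p3},{p1,p2,p3}}
  A126: {{p1,p2},{p1,p3},{p1,p2,p3}}
  A134: {{p1},{p1,p2},{p1,p3},{p1,p2,p3}}
  A135: {{p1,p3},{p1,p2,p3}}
  A136: {{p1},{p1,p2},{p1,p3},{p1,p2,p3}}
  A145: {{p1,p3},{p1,p2,p3}}
  A146: {{p1},{p1,p2},{p1,p3},{p1,p2,p3}}
  A156: {{p1,p3},{p1,p2,p3}}
  A234: {{p1,p2},{p1,p3},{p1,p2,p3}}
  A235: {{p1,p3},{p2,p3},{p1,p2,p3}}
  A236: {{p2},{p1,p2},{p1,p3},{p2,p3},{p1,p2,p3}}
  A245: {{p1,p3},{p1,p2,p3}}
  A246: {{p1,p2},{p1,p3},{p1,p2,p3}}
  A256: {{p1,p3},{p2,p3},{p1,p2,p3}}
  A345: {{p4}} {{p1,p3},{p1,p2,p3}}
  A346: {{p1},{p1,p2},{p1,p3},{p1,p2,p3}}
  A356: {{p1,p3},{p2,p3},{p1,p2,p3}}
  A456: {{p1,p3},{p1,p2,p3}}
  A1234: {{p1,p2},{p1,p3},{p1,p2,p3}}
  A1235: {{p1,p3},{p1,p2,p3}}
  A1236: {{p1,p2},{p1,p3},{p1,p2,p3}}
  A1245: {{p1,p3},{p1,p2,p3}}
  A1246: {{p1,p2},{p1,p3},{p1,p2,p3}}
  A1256: {{p1,p3},{p1,p2,p3}}
  A1345: {{p1,p3},{p1,p2,p3}}
  A1346: {{p1},{p1,p2},{p1,p3},{p1,p2,p3}}
  A1356: {{p1,p3},{p1,p2,p3}}
  A1456: {{p1,p3},{p1,p2,p3}}
  A2345: {{p1,p3},{p1,p2,p3}}
  A2346: {{p1,p2},{p1,p3},{p1,p2,p3}}
  A2356: {{p1,p3},{p2,p3},{p1,p2,p3}}
  A2456: {{p1,p3},{p1,p2,p3}}
  A3456: {{p1,p3},{p1,p2,p3}}
  A12345: {{p1,p3},{p1,p2,p3}}
  A12346: {{p1,p2},{p1,p3},{p1,p2,p3}}
  A12356: {{p1,p3},{p1,p2,p3}}
  A12456: {{p1,p3},{p1,p2,p3}}
  A13456: {{p1,p3},{p1,p2,p3}}
  A23456: {{p1,p3},{p1,p2,p3}}
  A123456: {{p1,p3},{p1,p2,p3}}
C dims 9,18,21,15; δ0: rk 7, SNF 1^7; δ1: rk 11, SNF 1^11; δ2: rk 10, SNF 1^10
Ȟ^0: (9−7)−0=2 ⇒ Z^2
Ȟ^1: (18−11)−7=0 ⇒ 0
Ȟ^2: (21−10)−11=0 ⇒ 0


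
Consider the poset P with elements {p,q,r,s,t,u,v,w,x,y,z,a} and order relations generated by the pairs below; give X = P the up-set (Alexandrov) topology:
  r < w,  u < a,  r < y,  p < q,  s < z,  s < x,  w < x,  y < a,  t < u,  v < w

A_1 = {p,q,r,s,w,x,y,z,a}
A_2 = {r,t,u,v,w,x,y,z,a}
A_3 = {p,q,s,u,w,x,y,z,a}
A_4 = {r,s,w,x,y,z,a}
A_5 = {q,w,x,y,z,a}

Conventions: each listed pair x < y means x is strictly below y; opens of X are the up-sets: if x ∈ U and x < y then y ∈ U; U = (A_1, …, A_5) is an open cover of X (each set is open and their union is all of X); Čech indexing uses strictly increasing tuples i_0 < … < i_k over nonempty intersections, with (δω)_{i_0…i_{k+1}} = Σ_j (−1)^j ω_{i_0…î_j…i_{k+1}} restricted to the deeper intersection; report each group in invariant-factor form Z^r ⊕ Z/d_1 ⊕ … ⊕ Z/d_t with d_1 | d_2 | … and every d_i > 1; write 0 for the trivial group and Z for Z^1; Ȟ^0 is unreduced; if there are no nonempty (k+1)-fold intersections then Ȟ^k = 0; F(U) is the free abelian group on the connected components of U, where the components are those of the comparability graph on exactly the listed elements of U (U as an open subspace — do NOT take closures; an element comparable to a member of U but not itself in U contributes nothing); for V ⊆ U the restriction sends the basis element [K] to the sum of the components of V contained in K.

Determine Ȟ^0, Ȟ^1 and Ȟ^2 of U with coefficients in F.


Ȟ^0(U;F) ≅ Z^2, Ȟ^1(U;F) ≅ 0 and Ȟ^2(U;F) ≅ 0

nerve of the cover:
  A12={r,w,x,y,z,a} A13={p,q,s,w,x,y,z,a} A14={r,s,w,x,y,z,a} A15={q,w,x,y,z,a} A23={u,w,x,y,z,a} A24={r,w,x,y,z,a} A25={w,x,y,z,a} A34={s,w,x,y,z,a} A35={q,w,x,y,z,a} A45={w,x,y,z,a}
  A123={w,x,y,z,a} A124={r,w,x,y,z,a} A125={w,x,y,z,a} A134={s,w,x,y,z,a} A135={q,w,x,y,z,a} A145={w,x,y,z,a} A234={w,x,y,z,a} A235={w,x,y,z,a} A245={w,x,y,z,a} A345={w,x,y,z,a}
  A1234={w,x,y,z,a} A1235={w,x,y,z,a} A1245={w,x,y,z,a} A1345={w,x,y,z,a} A2345={w,x,y,z,a}
  A12345={w,x,y,z,a}
components per intersection:
  A1: {p,q} {r,s,w,x,y,z,a}
  A2: {r,t,u,v,w,x,y,a} {z}
  A3: {p,q} {s,w,x,z} {u,y,a}
  A4: {r,s,w,x,y,z,a}
  A5: {q} {w,x} {y,a} {z}
  A12: {r,w,x,y,a} {z}
  A13: {p,q} {s,w,x,z} {y,a}
  A14: {r,s,w,x,y,z,a}
  A15: {q} {w,x} {y,a} {z}
  A23: {u,y,a} {w,x} {z}
  A24: {r,w,x,y,a} {z}
  A25: {w,x} {y,a} {z}
  A34: {s,w,x,z} {y,a}
  A35: {q} {w,x} {y,a} {z}
  A45: {w,x} {y,a} {z}
  A123: {w,x} {y,a} {z}
  A124: {r,w,x,y,a} {z}
  A125: {w,x} {y,a} {z}
  A134: {s,w,x,z} {y,a}
  A135: {q} {w,x} {y,a} {z}
  A145: {w,x} {y,a} {z}
  A234: {w,x} {y,a} {z}
  A235: {w,x} {y,a} {z}
  A245: {w,x} {y,a} {z}
  A345: {w,x} {y,a} {z}
  A1234: {w,x} {y,a} {z}
  A1235: {w,x} {y,a} {z}
  A1245: {w,x} {y,a} {z}
  A1345: {w,x} {y,a} {z}
  A2345: {w,x} {y,a} {z}
  A12345: {w,x} {y,a} {z}
C dims 12,27,29,15; δ0: rk 10, SNF 1^10; δ1: rk 17, SNF 1^17; δ2: rk 12, SNF 1^12
Ȟ^0 = (12 − 10) − 0 = 2, so Ȟ^0 ≅ Z^2
Ȟ^1 = (27 − 17) − 10 = 0, so Ȟ^1 ≅ 0
Ȟ^2 = (29 − 12) − 17 = 0, so Ȟ^2 ≅ 0


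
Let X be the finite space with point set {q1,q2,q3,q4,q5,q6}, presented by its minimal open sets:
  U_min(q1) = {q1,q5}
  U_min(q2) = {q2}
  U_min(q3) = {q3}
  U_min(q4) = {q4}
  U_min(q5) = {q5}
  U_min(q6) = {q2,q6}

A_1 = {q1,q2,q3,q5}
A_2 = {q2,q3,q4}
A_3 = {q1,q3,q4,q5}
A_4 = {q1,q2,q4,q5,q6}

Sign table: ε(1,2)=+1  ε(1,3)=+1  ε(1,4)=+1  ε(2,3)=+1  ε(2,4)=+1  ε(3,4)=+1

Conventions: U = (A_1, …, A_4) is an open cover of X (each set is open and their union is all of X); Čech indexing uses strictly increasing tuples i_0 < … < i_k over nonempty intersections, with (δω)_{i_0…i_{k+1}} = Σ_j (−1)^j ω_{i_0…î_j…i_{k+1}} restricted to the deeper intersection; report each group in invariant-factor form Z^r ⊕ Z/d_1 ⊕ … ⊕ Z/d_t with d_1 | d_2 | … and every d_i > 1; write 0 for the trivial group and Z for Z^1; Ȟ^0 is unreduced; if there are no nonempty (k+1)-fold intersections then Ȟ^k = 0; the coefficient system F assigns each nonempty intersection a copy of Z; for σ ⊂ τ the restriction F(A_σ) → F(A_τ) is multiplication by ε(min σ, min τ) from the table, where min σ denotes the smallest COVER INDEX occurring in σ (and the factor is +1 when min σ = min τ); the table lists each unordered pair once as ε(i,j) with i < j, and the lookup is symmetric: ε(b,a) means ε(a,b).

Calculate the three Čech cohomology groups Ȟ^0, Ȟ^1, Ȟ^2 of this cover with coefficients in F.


intersection data:
  A12={q2,q3} A13={q1,q3,q5} A14={q1,q2,q5} A23={q3,q4} A24={q2,q4} A34={q1,q4,q5}
  A123={q3} A124={q2} A134={q1,q5} A234={q4}
C dims 4,6,4; δ0: rk 3, SNF 1^3; δ1: rk 3, SNF 1^3
Ȟ^0 = (4 − 3) − 0 = 1, so Ȟ^0 ≅ Z
Ȟ^1 = (6 − 3) − 3 = 0, so Ȟ^1 ≅ 0
Ȟ^2 = (4 − 0) − 3 = 1, so Ȟ^2 ≅ Z

Ȟ^0 = Z, Ȟ^1 = 0, Ȟ^2 = Z


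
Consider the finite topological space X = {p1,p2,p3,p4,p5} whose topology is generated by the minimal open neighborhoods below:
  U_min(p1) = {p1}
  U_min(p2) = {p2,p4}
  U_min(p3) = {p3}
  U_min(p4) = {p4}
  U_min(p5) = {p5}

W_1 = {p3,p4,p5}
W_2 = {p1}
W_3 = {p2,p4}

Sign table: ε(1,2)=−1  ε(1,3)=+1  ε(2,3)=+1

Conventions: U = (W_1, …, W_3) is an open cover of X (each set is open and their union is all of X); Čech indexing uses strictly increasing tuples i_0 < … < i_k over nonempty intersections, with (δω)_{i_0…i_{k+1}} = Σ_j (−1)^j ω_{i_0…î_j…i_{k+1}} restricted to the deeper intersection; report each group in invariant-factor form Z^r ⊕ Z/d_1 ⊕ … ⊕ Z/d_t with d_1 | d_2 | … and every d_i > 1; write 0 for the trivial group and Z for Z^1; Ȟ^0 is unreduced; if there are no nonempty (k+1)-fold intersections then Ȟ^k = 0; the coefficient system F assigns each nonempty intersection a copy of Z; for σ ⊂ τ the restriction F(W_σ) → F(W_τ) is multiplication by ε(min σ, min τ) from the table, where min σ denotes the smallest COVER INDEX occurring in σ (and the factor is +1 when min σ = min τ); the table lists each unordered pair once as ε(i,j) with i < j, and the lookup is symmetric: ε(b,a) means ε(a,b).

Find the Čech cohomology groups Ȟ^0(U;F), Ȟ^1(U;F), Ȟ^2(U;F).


nonempty overlaps:
  W13={p4}
C dims 3,1; δ0: rk 1, SNF 1^1
degree 0: 3−1−0 = 2 → Ȟ^0 ≅ Z^2
degree 1: 1−0−1 = 0 → Ȟ^1 ≅ 0
degree 2: 0−0−0 = 0 → Ȟ^2 ≅ 0

Ȟ^0 = Z^2, Ȟ^1 = 0 and Ȟ^2 = 0


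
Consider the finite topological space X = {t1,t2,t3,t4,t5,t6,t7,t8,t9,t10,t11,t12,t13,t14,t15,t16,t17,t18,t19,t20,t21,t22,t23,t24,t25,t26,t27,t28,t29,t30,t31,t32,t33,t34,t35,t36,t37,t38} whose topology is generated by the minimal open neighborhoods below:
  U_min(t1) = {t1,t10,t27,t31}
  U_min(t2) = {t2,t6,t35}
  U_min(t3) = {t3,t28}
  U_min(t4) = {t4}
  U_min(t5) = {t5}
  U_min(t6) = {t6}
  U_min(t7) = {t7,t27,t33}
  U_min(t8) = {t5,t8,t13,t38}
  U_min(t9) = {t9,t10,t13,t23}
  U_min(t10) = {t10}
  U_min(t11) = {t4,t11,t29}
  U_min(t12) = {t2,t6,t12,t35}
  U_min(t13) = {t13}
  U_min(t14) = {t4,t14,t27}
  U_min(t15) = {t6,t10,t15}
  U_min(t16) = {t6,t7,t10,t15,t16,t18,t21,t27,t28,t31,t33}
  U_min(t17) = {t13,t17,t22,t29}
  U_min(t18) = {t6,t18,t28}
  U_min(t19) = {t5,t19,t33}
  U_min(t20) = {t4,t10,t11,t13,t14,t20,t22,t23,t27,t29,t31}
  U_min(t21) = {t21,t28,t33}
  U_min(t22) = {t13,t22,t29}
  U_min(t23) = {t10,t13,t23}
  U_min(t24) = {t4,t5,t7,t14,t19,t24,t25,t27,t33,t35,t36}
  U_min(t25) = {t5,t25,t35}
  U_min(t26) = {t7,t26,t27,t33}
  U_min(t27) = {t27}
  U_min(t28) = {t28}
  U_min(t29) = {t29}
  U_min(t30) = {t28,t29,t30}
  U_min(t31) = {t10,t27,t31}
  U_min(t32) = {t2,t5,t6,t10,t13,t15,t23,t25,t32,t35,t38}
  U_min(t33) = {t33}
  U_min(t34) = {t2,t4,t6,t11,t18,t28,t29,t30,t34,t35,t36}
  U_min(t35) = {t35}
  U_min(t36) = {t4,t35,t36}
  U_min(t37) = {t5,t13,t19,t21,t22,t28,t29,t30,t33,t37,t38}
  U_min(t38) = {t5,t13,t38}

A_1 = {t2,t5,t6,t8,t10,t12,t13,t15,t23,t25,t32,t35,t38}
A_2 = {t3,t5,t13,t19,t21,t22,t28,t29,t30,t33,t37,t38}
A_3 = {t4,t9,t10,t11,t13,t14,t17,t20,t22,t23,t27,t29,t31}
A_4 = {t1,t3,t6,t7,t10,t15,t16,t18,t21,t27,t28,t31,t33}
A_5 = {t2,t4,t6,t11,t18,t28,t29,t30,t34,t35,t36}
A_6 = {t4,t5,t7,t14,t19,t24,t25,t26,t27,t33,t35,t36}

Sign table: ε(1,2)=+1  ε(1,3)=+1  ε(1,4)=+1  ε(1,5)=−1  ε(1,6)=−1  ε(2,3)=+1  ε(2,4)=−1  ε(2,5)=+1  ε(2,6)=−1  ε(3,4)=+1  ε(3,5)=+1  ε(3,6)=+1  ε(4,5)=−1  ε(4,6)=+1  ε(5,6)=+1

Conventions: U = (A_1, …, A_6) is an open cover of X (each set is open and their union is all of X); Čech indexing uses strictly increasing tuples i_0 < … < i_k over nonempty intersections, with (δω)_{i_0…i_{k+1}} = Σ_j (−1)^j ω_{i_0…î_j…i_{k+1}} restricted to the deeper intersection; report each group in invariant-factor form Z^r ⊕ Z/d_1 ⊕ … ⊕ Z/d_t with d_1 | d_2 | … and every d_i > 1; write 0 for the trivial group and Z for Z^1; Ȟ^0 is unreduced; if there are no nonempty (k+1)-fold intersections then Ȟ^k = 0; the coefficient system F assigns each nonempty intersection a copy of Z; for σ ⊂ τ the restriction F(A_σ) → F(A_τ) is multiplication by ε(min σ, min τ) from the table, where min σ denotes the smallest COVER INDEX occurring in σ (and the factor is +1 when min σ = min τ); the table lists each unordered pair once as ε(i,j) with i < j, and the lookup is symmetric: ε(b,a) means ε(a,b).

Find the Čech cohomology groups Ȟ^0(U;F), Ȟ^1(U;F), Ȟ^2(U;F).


cover nerve:
  A12={t5,t13,t38} A13={t10,t13,t23} A14={t6,t10,t15} A15={t2,t6,t35} A16={t5,t25,t35} A23={t13,t22,t29} A24={t3,t21,t28,t33} A25={t28,t29,t30} A26={t5,t19,t33} A34={t10,t27,t31} A35={t4,t11,t29} A36={t4,t14,t27} A45={t6,t18,t28} A46={t7,t27,t33} A56={t4,t35,t36}
  A123={t13} A126={t5} A134={t10} A145={t6} A156={t35} A235={t29} A245={t28} A246={t33} A346={t27} A356={t4}
C dims 6,15,10; δ0: rk 6, SNF 1^5·2; δ1: rk 9, SNF 1^9
Ȟ^0: (6−6)−0=0 ⇒ 0
Ȟ^1: (15−9)−6=0 plus torsion [2] ⇒ Z/2
Ȟ^2: (10−0)−9=1 ⇒ Z

Ȟ^0(U;F) ≅ 0,  Ȟ^1(U;F) ≅ Z/2,  Ȟ^2(U;F) ≅ Z


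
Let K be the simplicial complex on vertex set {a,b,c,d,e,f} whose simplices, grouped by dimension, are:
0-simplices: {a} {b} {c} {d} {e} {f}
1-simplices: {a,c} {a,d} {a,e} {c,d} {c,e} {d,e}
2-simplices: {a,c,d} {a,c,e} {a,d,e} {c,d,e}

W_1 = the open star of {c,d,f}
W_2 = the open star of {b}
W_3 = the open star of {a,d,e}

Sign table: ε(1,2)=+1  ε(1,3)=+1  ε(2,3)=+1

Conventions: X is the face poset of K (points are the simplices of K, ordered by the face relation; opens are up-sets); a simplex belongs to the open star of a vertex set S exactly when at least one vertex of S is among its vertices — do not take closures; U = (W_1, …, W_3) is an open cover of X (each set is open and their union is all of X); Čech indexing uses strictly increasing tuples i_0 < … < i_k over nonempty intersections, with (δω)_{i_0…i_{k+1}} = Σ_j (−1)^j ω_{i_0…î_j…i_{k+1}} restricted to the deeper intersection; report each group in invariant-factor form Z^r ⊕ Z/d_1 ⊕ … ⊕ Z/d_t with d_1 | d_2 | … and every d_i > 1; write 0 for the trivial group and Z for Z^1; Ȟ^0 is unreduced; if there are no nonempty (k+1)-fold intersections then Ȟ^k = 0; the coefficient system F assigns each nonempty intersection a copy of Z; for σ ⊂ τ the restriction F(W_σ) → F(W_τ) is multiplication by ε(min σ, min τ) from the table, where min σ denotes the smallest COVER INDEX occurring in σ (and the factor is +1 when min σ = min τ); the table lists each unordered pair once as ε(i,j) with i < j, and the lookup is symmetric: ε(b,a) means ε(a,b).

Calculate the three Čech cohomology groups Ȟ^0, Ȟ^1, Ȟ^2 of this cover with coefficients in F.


Ȟ^0 ≅ Z^2; Ȟ^1 ≅ 0; Ȟ^2 ≅ 0

intersection data:
  W1={{c},{d},{f},{a,c},{a,d},{c,d},{c,e},{d,e},{a,c,d},{a,c,e},{a,d,e},{c,d,e}} W2={{b}} W3={{a},{d},{e},{a,c},{a,d},{a,e},{c,d},{c,e},{d,e},{a,c,d},{a,c,e},{a,d,e},{c,d,e}}
  W13={{d},{a,c},{a,d},{c,d},{c,e},{d,e},{a,c,d},{a,c,e},{a,d,e},{c,d,e}}
C dims 3,1; δ0: rk 1, SNF 1^1
Ȟ^0 = (3 − 1) − 0 = 2, so Ȟ^0 ≅ Z^2
Ȟ^1 = (1 − 0) − 1 = 0, so Ȟ^1 ≅ 0
Ȟ^2 = (0 − 0) − 0 = 0, so Ȟ^2 ≅ 0


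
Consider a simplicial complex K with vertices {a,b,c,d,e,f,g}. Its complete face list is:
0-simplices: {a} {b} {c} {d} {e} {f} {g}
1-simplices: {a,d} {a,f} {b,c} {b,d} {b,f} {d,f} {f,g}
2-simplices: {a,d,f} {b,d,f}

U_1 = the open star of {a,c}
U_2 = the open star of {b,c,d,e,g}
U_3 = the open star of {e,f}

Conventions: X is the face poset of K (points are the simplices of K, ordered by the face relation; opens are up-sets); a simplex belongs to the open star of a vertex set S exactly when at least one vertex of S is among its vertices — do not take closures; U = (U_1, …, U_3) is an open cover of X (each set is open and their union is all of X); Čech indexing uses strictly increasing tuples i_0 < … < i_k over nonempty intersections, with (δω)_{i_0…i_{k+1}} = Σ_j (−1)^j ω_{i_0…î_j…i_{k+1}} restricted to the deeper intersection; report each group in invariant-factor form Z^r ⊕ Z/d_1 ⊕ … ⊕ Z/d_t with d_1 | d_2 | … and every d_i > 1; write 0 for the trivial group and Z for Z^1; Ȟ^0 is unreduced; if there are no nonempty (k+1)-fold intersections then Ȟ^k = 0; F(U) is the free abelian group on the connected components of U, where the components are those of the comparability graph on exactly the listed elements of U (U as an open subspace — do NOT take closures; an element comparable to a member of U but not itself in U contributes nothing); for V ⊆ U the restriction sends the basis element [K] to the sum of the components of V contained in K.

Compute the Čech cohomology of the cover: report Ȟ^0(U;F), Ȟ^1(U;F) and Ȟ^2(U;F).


nonempty intersections:
  U1={{a},{c},{a,d},{a,f},{b,c},{a,d,f}} U2={{b},{c},{d},{e},{g},{a,d},{b,c},{b,d},{b,f},{d,f},{f,g},{a,d,f},{b,d,f}} U3={{e},{f},{a,f},{b,f},{d,f},{f,g},{a,d,f},{b,d,f}}
  U12={{c},{a,d},{b,c},{a,d,f}} U13={{a,f},{a,d,f}} U23={{e},{b,f},{d,f},{f,g},{a,d,f},{b,d,f}}
  U123={{a,d,f}}
components per intersection:
  U1: {{a},{a,d},{a,f},{a,d,f}} {{c},{b,c}}
  U2: {{b},{c},{d},{a,d},{b,c},{b,d},{b,f},{d,f},{a,d,f},{b,d,f}} {{e}} {{g},{f,g}}
  U3: {{e}} {{f},{a,f},{b,f},{d,f},{f,g},{a,d,f},{b,d,f}}
  U12: {{c},{b,c}} {{a,d},{a,d,f}}
  U13: {{a,f},{a,d,f}}
  U23: {{e}} {{b,f},{d,f},{a,d,f},{b,d,f}} {{f,g}}
  U123: {{a,d,f}}
C dims 7,6,1; δ0: rk 5, SNF 1^5; δ1: rk 1, SNF 1^1
Ȟ^0: (7−5)−0=2 ⇒ Z^2
Ȟ^1: (6−1)−5=0 ⇒ 0
Ȟ^2: (1−0)−1=0 ⇒ 0

Ȟ^0 ≅ Z^2, Ȟ^1 ≅ 0, Ȟ^2 ≅ 0


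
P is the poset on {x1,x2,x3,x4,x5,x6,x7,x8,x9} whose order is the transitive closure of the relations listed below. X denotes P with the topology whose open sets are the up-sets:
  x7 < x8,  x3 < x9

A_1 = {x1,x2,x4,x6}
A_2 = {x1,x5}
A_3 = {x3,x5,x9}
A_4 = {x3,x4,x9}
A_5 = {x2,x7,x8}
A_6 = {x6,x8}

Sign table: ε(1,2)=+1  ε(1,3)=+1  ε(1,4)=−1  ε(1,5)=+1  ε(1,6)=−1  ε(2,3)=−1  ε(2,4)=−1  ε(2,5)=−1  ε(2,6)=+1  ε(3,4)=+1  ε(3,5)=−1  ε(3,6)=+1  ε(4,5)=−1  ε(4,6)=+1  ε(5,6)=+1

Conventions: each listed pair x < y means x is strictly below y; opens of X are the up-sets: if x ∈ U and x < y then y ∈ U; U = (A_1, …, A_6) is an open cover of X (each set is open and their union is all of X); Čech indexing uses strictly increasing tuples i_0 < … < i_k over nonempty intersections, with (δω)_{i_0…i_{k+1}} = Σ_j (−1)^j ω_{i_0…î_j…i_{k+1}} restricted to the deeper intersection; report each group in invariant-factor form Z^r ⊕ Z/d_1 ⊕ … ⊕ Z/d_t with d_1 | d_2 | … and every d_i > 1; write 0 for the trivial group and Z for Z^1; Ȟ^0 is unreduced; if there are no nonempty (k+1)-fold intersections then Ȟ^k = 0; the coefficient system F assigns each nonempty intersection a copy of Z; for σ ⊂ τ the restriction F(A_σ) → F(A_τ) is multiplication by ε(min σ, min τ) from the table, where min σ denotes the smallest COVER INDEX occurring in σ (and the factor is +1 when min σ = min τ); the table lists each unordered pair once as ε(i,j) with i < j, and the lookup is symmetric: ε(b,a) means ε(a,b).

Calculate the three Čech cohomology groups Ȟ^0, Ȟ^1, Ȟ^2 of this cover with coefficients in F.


Ȟ^0 ≅ 0, Ȟ^1 ≅ Z ⊕ Z/2, Ȟ^2 ≅ 0

cover nerve:
  A12={x1} A14={x4} A15={x2} A16={x6} A23={x5} A34={x3,x9} A56={x8}
C dims 6,7; δ0: rk 6, SNF 1^5·2
Ȟ^0: (6−6)−0=0 ⇒ 0
Ȟ^1: (7−0)−6=1 plus torsion [2] ⇒ Z ⊕ Z/2
Ȟ^2: (0−0)−0=0 ⇒ 0


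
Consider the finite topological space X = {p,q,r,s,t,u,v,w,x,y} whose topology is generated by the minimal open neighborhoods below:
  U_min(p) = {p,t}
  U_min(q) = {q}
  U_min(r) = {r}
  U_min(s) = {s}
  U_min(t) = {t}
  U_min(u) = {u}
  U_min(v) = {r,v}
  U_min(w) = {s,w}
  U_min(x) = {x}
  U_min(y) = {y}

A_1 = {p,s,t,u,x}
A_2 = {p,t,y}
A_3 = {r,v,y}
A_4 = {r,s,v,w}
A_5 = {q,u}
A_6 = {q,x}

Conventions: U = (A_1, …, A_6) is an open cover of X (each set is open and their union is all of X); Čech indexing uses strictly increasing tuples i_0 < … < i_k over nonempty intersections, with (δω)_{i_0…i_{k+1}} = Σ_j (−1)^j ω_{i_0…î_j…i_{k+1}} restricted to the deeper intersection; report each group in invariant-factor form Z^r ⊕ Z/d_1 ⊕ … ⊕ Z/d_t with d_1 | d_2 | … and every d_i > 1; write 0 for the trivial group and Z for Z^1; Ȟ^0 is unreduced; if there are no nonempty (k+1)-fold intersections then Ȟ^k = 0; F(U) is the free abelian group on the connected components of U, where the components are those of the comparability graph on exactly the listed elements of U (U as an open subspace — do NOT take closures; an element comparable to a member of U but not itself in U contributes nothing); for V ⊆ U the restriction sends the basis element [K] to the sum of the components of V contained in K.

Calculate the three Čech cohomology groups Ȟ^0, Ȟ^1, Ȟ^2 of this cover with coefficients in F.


Ȟ^0 = Z^7,  Ȟ^1 = 0,  Ȟ^2 = 0

cover nerve:
  A12={p,t} A14={s} A15={u} A16={x} A23={y} A34={r,v} A56={q}
components per intersection:
  A1: {p,t} {s} {u} {x}
  A2: {p,t} {y}
  A3: {r,v} {y}
  A4: {r,v} {s,w}
  A5: {q} {u}
  A6: {q} {x}
  A12: {p,t}
  A14: {s}
  A15: {u}
  A16: {x}
  A23: {y}
  A34: {r,v}
  A56: {q}
C dims 14,7; δ0: rk 7, SNF 1^7
Ȟ^0: (14−7)−0=7 ⇒ Z^7
Ȟ^1: (7−0)−7=0 ⇒ 0
Ȟ^2: (0−0)−0=0 ⇒ 0


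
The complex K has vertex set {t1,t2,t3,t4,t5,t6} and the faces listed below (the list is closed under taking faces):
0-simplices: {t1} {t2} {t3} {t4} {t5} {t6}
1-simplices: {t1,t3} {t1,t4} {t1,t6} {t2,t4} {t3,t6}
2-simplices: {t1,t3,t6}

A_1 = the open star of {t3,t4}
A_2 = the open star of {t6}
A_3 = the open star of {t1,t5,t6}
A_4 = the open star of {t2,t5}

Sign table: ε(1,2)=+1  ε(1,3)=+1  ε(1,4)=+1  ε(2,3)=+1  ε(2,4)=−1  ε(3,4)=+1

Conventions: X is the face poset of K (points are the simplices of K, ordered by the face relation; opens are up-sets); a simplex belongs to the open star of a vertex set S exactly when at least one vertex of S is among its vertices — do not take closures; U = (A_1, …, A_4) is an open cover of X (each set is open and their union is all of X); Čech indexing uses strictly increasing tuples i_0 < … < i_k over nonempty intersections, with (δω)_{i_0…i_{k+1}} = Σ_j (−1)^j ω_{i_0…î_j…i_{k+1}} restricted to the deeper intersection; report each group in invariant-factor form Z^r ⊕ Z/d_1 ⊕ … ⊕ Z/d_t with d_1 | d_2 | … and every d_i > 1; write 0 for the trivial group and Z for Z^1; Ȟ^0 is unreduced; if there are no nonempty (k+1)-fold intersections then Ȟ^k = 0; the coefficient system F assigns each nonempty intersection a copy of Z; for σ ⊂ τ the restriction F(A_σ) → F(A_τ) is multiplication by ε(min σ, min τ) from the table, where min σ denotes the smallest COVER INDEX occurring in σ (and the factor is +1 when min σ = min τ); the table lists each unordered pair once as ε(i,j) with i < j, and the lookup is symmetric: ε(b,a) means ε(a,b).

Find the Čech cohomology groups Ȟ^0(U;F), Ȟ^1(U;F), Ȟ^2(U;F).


Ȟ^0 = Z, Ȟ^1 = Z and Ȟ^2 = 0

cover nerve:
  A1={{t3},{t4},{t1,t3},{t1,t4},{t2,t4},{t3,t6},{t1,t3,t6}} A2={{t6},{t1,t6},{t3,t6},{t1,t3,t6}} A3={{t1},{t5},{t6},{t1,t3},{t1,t4},{t1,t6},{t3,t6},{t1,t3,t6}} A4={{t2},{t5},{t2,t4}}
  A12={{t3,t6},{t1,t3,t6}} A13={{t1,t3},{t1,t4},{t3,t6},{t1,t3,t6}} A14={{t2,t4}} A23={{t6},{t1,t6},{t3,t6},{t1,t3,t6}} A34={{t5}}
  A123={{t3,t6},{t1,t3,t6}}
C dims 4,5,1; δ0: rk 3, SNF 1^3; δ1: rk 1, SNF 1^1
Ȟ^0: (4−3)−0=1 ⇒ Z
Ȟ^1: (5−1)−3=1 ⇒ Z
Ȟ^2: (1−0)−1=0 ⇒ 0


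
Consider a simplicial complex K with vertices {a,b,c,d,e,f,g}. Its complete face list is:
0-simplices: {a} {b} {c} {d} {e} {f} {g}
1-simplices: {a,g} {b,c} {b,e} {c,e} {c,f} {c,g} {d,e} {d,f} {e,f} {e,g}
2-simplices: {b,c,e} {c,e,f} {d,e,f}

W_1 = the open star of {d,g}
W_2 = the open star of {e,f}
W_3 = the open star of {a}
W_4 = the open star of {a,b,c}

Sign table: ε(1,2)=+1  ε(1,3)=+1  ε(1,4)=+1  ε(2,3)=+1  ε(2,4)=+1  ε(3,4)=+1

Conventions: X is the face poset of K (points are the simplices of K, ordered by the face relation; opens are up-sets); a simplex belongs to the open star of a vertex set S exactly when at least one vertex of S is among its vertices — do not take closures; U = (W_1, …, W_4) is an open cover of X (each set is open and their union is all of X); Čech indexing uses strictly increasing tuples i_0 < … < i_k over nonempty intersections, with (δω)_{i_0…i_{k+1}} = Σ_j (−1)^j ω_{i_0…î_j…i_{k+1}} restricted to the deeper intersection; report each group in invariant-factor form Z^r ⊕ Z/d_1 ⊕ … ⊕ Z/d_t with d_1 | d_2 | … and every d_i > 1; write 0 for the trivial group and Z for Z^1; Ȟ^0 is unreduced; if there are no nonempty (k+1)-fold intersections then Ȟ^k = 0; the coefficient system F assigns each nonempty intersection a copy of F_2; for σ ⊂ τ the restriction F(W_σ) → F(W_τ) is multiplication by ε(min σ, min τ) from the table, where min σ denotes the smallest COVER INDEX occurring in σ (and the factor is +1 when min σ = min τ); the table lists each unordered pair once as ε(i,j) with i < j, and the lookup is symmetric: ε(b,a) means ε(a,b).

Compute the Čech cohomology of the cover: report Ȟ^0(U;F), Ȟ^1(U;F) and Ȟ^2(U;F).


intersection data:
  W1={{d},{g},{a,g},{c,g},{d,e},{d,f},{e,g},{d,e,f}} W2={{e},{f},{b,e},{c,e},{c,f},{d,e},{d,f},{e,f},{e,g},{b,c,e},{c,e,f},{d,e,f}} W3={{a},{a,g}} W4={{a},{b},{c},{a,g},{b,c},{b,e},{c,e},{c,f},{c,g},{b,c,e},{c,e,f}}
  W12={{d,e},{d,f},{e,g},{d,e,f}} W13={{a,g}} W14={{a,g},{c,g}} W24={{b,e},{c,e},{c,f},{b,c,e},{c,e,f}} W34={{a},{a,g}}
  W134={{a,g}}
C dims 4,5,1; δ0: rk_F2 3; δ1: rk_F2 1
Ȟ^0 = (4 − 3) − 0 = 1, so Ȟ^0 ≅ Z/2
Ȟ^1 = (5 − 1) − 3 = 1, so Ȟ^1 ≅ Z/2
Ȟ^2 = (1 − 0) − 1 = 0, so Ȟ^2 ≅ 0

Ȟ^0 = Z/2, Ȟ^1 = Z/2, Ȟ^2 = 0
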